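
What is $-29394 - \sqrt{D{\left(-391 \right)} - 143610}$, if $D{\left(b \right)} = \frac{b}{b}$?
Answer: $-29394 - i \sqrt{143609} \approx -29394.0 - 378.96 i$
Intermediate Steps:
$D{\left(b \right)} = 1$
$-29394 - \sqrt{D{\left(-391 \right)} - 143610} = -29394 - \sqrt{1 - 143610} = -29394 - \sqrt{-143609} = -29394 - i \sqrt{143609}$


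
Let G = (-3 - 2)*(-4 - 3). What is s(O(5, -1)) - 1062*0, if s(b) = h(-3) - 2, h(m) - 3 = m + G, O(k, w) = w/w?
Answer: 33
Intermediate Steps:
G = 35 (G = -5*(-7) = 35)
O(k, w) = 1
h(m) = 38 + m (h(m) = 3 + (m + 35) = 3 + (35 + m) = 38 + m)
s(b) = 33 (s(b) = (38 - 3) - 2 = 35 - 2 = 33)
s(O(5, -1)) - 1062*0 = 33 - 1062*0 = 33 - 118*0 = 33 + 0 = 33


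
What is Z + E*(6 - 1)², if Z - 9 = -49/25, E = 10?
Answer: 6426/25 ≈ 257.04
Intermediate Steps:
Z = 176/25 (Z = 9 - 49/25 = 176/25 ≈ 7.0400)
Z + E*(6 - 1)² = 176/25 + 10*(6 - 1)² = 176/25 + 10*5² = 176/25 + 10*25 = 176/25 + 250 = 6426/25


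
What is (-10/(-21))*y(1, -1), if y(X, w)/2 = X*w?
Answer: -20/21 ≈ -0.95238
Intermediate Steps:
y(X, w) = 2*X*w (y(X, w) = 2*(X*w) = 2*X*w)
(-10/(-21))*y(1, -1) = (-10/(-21))*(2*1*(-1)) = -10*(-1/21)*(-2) = (10/21)*(-2) = -20/21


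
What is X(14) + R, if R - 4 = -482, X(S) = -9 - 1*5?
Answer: -492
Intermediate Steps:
X(S) = -14 (X(S) = -9 - 5 = -14)
R = -478 (R = 4 - 482 = -478)
X(14) + R = -14 - 478 = -492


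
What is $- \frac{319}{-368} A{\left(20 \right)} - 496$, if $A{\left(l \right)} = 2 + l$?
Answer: $- \frac{87755}{184} \approx -476.93$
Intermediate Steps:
$- \frac{319}{-368} A{\left(20 \right)} - 496 = - \frac{319}{-368} \left(2 + 20\right) - 496 = \left(-319\right) \left(- \frac{1}{368}\right) 22 - 496 = \frac{319}{368} \cdot 22 - 496 = \frac{3509}{184} - 496 = - \frac{87755}{184}$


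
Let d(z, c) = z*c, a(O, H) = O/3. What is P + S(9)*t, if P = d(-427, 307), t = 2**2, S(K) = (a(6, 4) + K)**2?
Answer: -130605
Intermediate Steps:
a(O, H) = O/3 (a(O, H) = O*(1/3) = O/3)
d(z, c) = c*z
S(K) = (2 + K)**2 (S(K) = ((1/3)*6 + K)**2 = (2 + K)**2)
t = 4
P = -131089 (P = 307*(-427) = -131089)
P + S(9)*t = -131089 + (2 + 9)**2*4 = -131089 + 11**2*4 = -131089 + 121*4 = -131089 + 484 = -130605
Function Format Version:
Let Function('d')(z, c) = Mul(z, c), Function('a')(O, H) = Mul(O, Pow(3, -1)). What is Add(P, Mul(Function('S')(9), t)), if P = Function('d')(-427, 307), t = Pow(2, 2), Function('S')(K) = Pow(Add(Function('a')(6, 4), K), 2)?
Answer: -130605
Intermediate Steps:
Function('a')(O, H) = Mul(Rational(1, 3), O) (Function('a')(O, H) = Mul(O, Rational(1, 3)) = Mul(Rational(1, 3), O))
Function('d')(z, c) = Mul(c, z)
Function('S')(K) = Pow(Add(2, K), 2) (Function('S')(K) = Pow(Add(Mul(Rational(1, 3), 6), K), 2) = Pow(Add(2, K), 2))
t = 4
P = -131089 (P = Mul(307, -427) = -131089)
Add(P, Mul(Function('S')(9), t)) = Add(-131089, Mul(Pow(Add(2, 9), 2), 4)) = Add(-131089, Mul(Pow(11, 2), 4)) = Add(-131089, Mul(121, 4)) = Add(-131089, 484) = -130605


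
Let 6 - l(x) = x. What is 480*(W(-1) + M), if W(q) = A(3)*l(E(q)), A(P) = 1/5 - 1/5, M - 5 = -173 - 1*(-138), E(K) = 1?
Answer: -14400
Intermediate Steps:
l(x) = 6 - x
M = -30 (M = 5 + (-173 - 1*(-138)) = 5 + (-173 + 138) = 5 - 35 = -30)
A(P) = 0 (A(P) = 1*(⅕) - 1*⅕ = ⅕ - ⅕ = 0)
W(q) = 0 (W(q) = 0*(6 - 1*1) = 0*(6 - 1) = 0*5 = 0)
480*(W(-1) + M) = 480*(0 - 30) = 480*(-30) = -14400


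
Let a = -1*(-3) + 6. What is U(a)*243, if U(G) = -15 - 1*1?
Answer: -3888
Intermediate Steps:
a = 9 (a = 3 + 6 = 9)
U(G) = -16 (U(G) = -15 - 1 = -16)
U(a)*243 = -16*243 = -3888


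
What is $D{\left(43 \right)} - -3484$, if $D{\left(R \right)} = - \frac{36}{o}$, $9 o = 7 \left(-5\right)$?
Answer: $\frac{122264}{35} \approx 3493.3$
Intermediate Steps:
$o = - \frac{35}{9}$ ($o = \frac{7 \left(-5\right)}{9} = \frac{1}{9} \left(-35\right) = - \frac{35}{9} \approx -3.8889$)
$D{\left(R \right)} = \frac{324}{35}$ ($D{\left(R \right)} = - \frac{36}{- \frac{35}{9}} = \left(-36\right) \left(- \frac{9}{35}\right) = \frac{324}{35}$)
$D{\left(43 \right)} - -3484 = \frac{324}{35} - -3484 = \frac{324}{35} + 3484 = \frac{122264}{35}$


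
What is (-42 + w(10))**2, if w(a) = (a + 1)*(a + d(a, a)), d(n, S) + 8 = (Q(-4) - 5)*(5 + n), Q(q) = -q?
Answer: 34225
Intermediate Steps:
d(n, S) = -13 - n (d(n, S) = -8 + (-1*(-4) - 5)*(5 + n) = -8 + (4 - 5)*(5 + n) = -8 - (5 + n) = -8 + (-5 - n) = -13 - n)
w(a) = -13 - 13*a (w(a) = (a + 1)*(a + (-13 - a)) = (1 + a)*(-13) = -13 - 13*a)
(-42 + w(10))**2 = (-42 + (-13 - 13*10))**2 = (-42 + (-13 - 130))**2 = (-42 - 143)**2 = (-185)**2 = 34225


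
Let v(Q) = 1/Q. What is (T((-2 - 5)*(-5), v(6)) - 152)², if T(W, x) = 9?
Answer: 20449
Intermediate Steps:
v(Q) = 1/Q
(T((-2 - 5)*(-5), v(6)) - 152)² = (9 - 152)² = (-143)² = 20449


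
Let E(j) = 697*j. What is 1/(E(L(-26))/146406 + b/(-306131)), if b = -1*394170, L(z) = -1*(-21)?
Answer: 2134257866/2961413927 ≈ 0.72069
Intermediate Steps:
L(z) = 21
b = -394170
1/(E(L(-26))/146406 + b/(-306131)) = 1/((697*21)/146406 - 394170/(-306131)) = 1/(14637*(1/146406) - 394170*(-1/306131)) = 1/(4879/48802 + 56310/43733) = 1/(2961413927/2134257866) = 2134257866/2961413927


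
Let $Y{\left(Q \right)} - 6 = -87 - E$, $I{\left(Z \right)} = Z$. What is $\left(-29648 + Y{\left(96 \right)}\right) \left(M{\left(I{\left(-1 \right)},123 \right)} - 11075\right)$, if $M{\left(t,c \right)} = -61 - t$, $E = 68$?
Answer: $331789595$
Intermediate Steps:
$Y{\left(Q \right)} = -149$ ($Y{\left(Q \right)} = 6 - 155 = -149$)
$\left(-29648 + Y{\left(96 \right)}\right) \left(M{\left(I{\left(-1 \right)},123 \right)} - 11075\right) = \left(-29648 - 149\right) \left(\left(-61 - -1\right) - 11075\right) = - 29797 \left(\left(-61 + 1\right) - 11075\right) = - 29797 \left(-60 - 11075\right) = \left(-29797\right) \left(-11135\right) = 331789595$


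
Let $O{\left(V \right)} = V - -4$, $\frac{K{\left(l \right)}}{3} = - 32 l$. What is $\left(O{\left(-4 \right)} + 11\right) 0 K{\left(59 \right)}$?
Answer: $0$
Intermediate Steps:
$K{\left(l \right)} = - 96 l$ ($K{\left(l \right)} = 3 \left(- 32 l\right) = - 96 l$)
$O{\left(V \right)} = 4 + V$ ($O{\left(V \right)} = V + 4 = 4 + V$)
$\left(O{\left(-4 \right)} + 11\right) 0 K{\left(59 \right)} = \left(\left(4 - 4\right) + 11\right) 0 \left(\left(-96\right) 59\right) = \left(0 + 11\right) 0 \left(-5664\right) = 11 \cdot 0 \left(-5664\right) = 0 \left(-5664\right) = 0$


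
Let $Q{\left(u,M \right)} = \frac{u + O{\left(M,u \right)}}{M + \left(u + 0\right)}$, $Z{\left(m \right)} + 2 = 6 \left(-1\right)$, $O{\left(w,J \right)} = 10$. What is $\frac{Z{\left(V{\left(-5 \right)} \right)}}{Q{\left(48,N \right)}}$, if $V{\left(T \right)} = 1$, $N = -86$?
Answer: $\frac{152}{29} \approx 5.2414$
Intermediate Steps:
$Z{\left(m \right)} = -8$ ($Z{\left(m \right)} = -2 + 6 \left(-1\right) = -2 - 6 = -8$)
$Q{\left(u,M \right)} = \frac{10 + u}{M + u}$ ($Q{\left(u,M \right)} = \frac{u + 10}{M + \left(u + 0\right)} = \frac{10 + u}{M + u}$)
$\frac{Z{\left(V{\left(-5 \right)} \right)}}{Q{\left(48,N \right)}} = - \frac{8}{\frac{1}{-86 + 48} \left(10 + 48\right)} = - \frac{8}{\frac{1}{-38} \cdot 58} = - \frac{8}{\left(- \frac{1}{38}\right) 58} = - \frac{8}{- \frac{29}{19}} = \left(-8\right) \left(- \frac{19}{29}\right) = \frac{152}{29}$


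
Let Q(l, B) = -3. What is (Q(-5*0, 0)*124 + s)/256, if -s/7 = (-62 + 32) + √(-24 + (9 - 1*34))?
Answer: -81/128 - 49*I/256 ≈ -0.63281 - 0.19141*I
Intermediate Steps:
s = 210 - 49*I (s = -7*((-62 + 32) + √(-24 + (9 - 1*34))) = -7*(-30 + √(-24 + (9 - 34))) = -7*(-30 + √(-24 - 25)) = -7*(-30 + √(-49)) = -7*(-30 + 7*I) = 210 - 49*I ≈ 210.0 - 49.0*I)
(Q(-5*0, 0)*124 + s)/256 = (-3*124 + (210 - 49*I))/256 = (-372 + (210 - 49*I))/256 = (-162 - 49*I)/256 = -81/128 - 49*I/256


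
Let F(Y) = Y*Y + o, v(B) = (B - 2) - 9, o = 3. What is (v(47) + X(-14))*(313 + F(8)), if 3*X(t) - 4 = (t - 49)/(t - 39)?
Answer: 2279620/159 ≈ 14337.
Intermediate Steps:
X(t) = 4/3 + (-49 + t)/(3*(-39 + t)) (X(t) = 4/3 + ((t - 49)/(t - 39))/3 = 4/3 + ((-49 + t)/(-39 + t))/3 = 4/3 + (-49 + t)/(3*(-39 + t)))
v(B) = -11 + B (v(B) = (-2 + B) - 9 = -11 + B)
F(Y) = 3 + Y² (F(Y) = Y*Y + 3 = Y² + 3 = 3 + Y²)
(v(47) + X(-14))*(313 + F(8)) = ((-11 + 47) + 5*(-41 - 14)/(3*(-39 - 14)))*(313 + (3 + 8²)) = (36 + (5/3)*(-55)/(-53))*(313 + (3 + 64)) = (36 + (5/3)*(-1/53)*(-55))*(313 + 67) = (36 + 275/159)*380 = (5999/159)*380 = 2279620/159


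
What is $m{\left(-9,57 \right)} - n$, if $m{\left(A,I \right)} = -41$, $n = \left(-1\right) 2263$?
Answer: $2222$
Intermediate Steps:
$n = -2263$
$m{\left(-9,57 \right)} - n = -41 - -2263 = -41 + 2263 = 2222$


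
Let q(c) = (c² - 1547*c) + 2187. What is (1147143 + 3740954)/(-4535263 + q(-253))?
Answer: -4888097/4077676 ≈ -1.1987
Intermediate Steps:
q(c) = 2187 + c² - 1547*c
(1147143 + 3740954)/(-4535263 + q(-253)) = (1147143 + 3740954)/(-4535263 + (2187 + (-253)² - 1547*(-253))) = 4888097/(-4535263 + (2187 + 64009 + 391391)) = 4888097/(-4535263 + 457587) = 4888097/(-4077676) = 4888097*(-1/4077676) = -4888097/4077676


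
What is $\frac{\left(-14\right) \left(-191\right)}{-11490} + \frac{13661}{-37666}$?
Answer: $- \frac{128841887}{216391170} \approx -0.59541$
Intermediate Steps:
$\frac{\left(-14\right) \left(-191\right)}{-11490} + \frac{13661}{-37666} = 2674 \left(- \frac{1}{11490}\right) + 13661 \left(- \frac{1}{37666}\right) = - \frac{1337}{5745} - \frac{13661}{37666} = - \frac{128841887}{216391170}$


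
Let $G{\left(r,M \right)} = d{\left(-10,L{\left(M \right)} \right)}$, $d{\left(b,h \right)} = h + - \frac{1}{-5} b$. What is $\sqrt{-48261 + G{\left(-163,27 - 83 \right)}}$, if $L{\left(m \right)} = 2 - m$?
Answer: $i \sqrt{48205} \approx 219.56 i$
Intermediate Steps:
$d{\left(b,h \right)} = h + \frac{b}{5}$ ($d{\left(b,h \right)} = h + \left(-1\right) \left(- \frac{1}{5}\right) b = h + \frac{b}{5}$)
$G{\left(r,M \right)} = - M$ ($G{\left(r,M \right)} = \left(2 - M\right) + \frac{1}{5} \left(-10\right) = \left(2 - M\right) - 2 = - M$)
$\sqrt{-48261 + G{\left(-163,27 - 83 \right)}} = \sqrt{-48261 - \left(27 - 83\right)} = \sqrt{-48261 - -56} = \sqrt{-48261 + 56} = \sqrt{-48205} = i \sqrt{48205}$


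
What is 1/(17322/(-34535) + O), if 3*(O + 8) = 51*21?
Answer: 34535/12035393 ≈ 0.0028695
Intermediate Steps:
O = 349 (O = -8 + (51*21)/3 = -8 + (1/3)*1071 = -8 + 357 = 349)
1/(17322/(-34535) + O) = 1/(17322/(-34535) + 349) = 1/(17322*(-1/34535) + 349) = 1/(-17322/34535 + 349) = 1/(12035393/34535) = 34535/12035393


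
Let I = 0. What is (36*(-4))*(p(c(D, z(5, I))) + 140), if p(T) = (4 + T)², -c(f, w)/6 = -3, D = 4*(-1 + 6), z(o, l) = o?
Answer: -89856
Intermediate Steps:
D = 20 (D = 4*5 = 20)
c(f, w) = 18 (c(f, w) = -6*(-3) = 18)
(36*(-4))*(p(c(D, z(5, I))) + 140) = (36*(-4))*((4 + 18)² + 140) = -144*(22² + 140) = -144*(484 + 140) = -144*624 = -89856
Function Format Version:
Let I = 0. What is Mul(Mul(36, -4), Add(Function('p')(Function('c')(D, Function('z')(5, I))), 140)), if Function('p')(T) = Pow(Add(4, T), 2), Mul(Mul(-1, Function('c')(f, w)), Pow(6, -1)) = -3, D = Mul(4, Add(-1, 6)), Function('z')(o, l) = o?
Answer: -89856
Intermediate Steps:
D = 20 (D = Mul(4, 5) = 20)
Function('c')(f, w) = 18 (Function('c')(f, w) = Mul(-6, -3) = 18)
Mul(Mul(36, -4), Add(Function('p')(Function('c')(D, Function('z')(5, I))), 140)) = Mul(Mul(36, -4), Add(Pow(Add(4, 18), 2), 140)) = Mul(-144, Add(Pow(22, 2), 140)) = Mul(-144, Add(484, 140)) = Mul(-144, 624) = -89856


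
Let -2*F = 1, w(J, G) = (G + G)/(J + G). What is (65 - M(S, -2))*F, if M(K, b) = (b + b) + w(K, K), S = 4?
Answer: -34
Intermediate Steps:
w(J, G) = 2*G/(G + J) (w(J, G) = (2*G)/(G + J) = 2*G/(G + J))
F = -1/2 (F = -1/2*1 = -1/2 ≈ -0.50000)
M(K, b) = 1 + 2*b (M(K, b) = (b + b) + 2*K/(K + K) = 2*b + 2*K/((2*K)) = 2*b + 2*K*(1/(2*K)) = 2*b + 1 = 1 + 2*b)
(65 - M(S, -2))*F = (65 - (1 + 2*(-2)))*(-1/2) = (65 - (1 - 4))*(-1/2) = (65 - 1*(-3))*(-1/2) = (65 + 3)*(-1/2) = 68*(-1/2) = -34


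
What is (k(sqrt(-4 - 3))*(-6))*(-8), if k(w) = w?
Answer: 48*I*sqrt(7) ≈ 127.0*I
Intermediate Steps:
(k(sqrt(-4 - 3))*(-6))*(-8) = (sqrt(-4 - 3)*(-6))*(-8) = (sqrt(-7)*(-6))*(-8) = ((I*sqrt(7))*(-6))*(-8) = -6*I*sqrt(7)*(-8) = 48*I*sqrt(7)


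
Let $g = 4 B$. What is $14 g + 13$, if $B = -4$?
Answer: $-211$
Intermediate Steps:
$g = -16$ ($g = 4 \left(-4\right) = -16$)
$14 g + 13 = 14 \left(-16\right) + 13 = -224 + 13 = -211$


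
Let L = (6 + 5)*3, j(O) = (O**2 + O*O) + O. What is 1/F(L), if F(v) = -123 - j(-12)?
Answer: -1/399 ≈ -0.0025063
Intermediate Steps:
j(O) = O + 2*O**2 (j(O) = (O**2 + O**2) + O = 2*O**2 + O = O + 2*O**2)
L = 33 (L = 11*3 = 33)
F(v) = -399 (F(v) = -123 - (-12)*(1 + 2*(-12)) = -123 - (-12)*(1 - 24) = -123 - (-12)*(-23) = -123 - 1*276 = -123 - 276 = -399)
1/F(L) = 1/(-399) = -1/399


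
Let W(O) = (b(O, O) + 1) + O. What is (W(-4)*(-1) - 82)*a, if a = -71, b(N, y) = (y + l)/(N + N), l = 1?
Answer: 45085/8 ≈ 5635.6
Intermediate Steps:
b(N, y) = (1 + y)/(2*N) (b(N, y) = (y + 1)/(N + N) = (1 + y)/((2*N)) = (1 + y)*(1/(2*N)) = (1 + y)/(2*N))
W(O) = 1 + O + (1 + O)/(2*O) (W(O) = ((1 + O)/(2*O) + 1) + O = (1 + (1 + O)/(2*O)) + O = 1 + O + (1 + O)/(2*O))
(W(-4)*(-1) - 82)*a = ((3/2 - 4 + (½)/(-4))*(-1) - 82)*(-71) = ((3/2 - 4 + (½)*(-¼))*(-1) - 82)*(-71) = ((3/2 - 4 - ⅛)*(-1) - 82)*(-71) = (-21/8*(-1) - 82)*(-71) = (21/8 - 82)*(-71) = -635/8*(-71) = 45085/8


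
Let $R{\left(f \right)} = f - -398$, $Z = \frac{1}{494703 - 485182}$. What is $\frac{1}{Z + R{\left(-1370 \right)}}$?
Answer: $- \frac{9521}{9254411} \approx -0.0010288$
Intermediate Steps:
$Z = \frac{1}{9521} \approx 0.00010503$
$R{\left(f \right)} = 398 + f$ ($R{\left(f \right)} = f + 398 = 398 + f$)
$\frac{1}{Z + R{\left(-1370 \right)}} = \frac{1}{\frac{1}{9521} + \left(398 - 1370\right)} = \frac{1}{\frac{1}{9521} - 972} = \frac{1}{- \frac{9254411}{9521}} = - \frac{9521}{9254411}$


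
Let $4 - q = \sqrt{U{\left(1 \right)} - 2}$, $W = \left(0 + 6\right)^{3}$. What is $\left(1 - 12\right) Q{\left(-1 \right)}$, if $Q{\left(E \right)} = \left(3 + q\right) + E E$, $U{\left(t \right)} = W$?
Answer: $-88 + 11 \sqrt{214} \approx 72.916$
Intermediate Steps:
$W = 216$ ($W = 6^{3} = 216$)
$U{\left(t \right)} = 216$
$q = 4 - \sqrt{214}$ ($q = 4 - \sqrt{216 - 2} = 4 - \sqrt{214} \approx -10.629$)
$Q{\left(E \right)} = 7 + E^{2} - \sqrt{214}$ ($Q{\left(E \right)} = \left(3 + \left(4 - \sqrt{214}\right)\right) + E E = \left(7 - \sqrt{214}\right) + E^{2} = 7 + E^{2} - \sqrt{214}$)
$\left(1 - 12\right) Q{\left(-1 \right)} = \left(1 - 12\right) \left(7 + \left(-1\right)^{2} - \sqrt{214}\right) = - 11 \left(7 + 1 - \sqrt{214}\right) = - 11 \left(8 - \sqrt{214}\right) = -88 + 11 \sqrt{214}$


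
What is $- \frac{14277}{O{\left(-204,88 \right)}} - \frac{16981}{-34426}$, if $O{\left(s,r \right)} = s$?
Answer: $\frac{82494021}{1170484} \approx 70.479$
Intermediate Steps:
$- \frac{14277}{O{\left(-204,88 \right)}} - \frac{16981}{-34426} = - \frac{14277}{-204} - \frac{16981}{-34426} = \left(-14277\right) \left(- \frac{1}{204}\right) - - \frac{16981}{34426} = \frac{4759}{68} + \frac{16981}{34426} = \frac{82494021}{1170484}$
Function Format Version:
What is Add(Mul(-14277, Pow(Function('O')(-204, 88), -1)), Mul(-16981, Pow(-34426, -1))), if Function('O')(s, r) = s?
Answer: Rational(82494021, 1170484) ≈ 70.479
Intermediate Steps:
Add(Mul(-14277, Pow(Function('O')(-204, 88), -1)), Mul(-16981, Pow(-34426, -1))) = Add(Mul(-14277, Pow(-204, -1)), Mul(-16981, Pow(-34426, -1))) = Add(Mul(-14277, Rational(-1, 204)), Mul(-16981, Rational(-1, 34426))) = Add(Rational(4759, 68), Rational(16981, 34426)) = Rational(82494021, 1170484)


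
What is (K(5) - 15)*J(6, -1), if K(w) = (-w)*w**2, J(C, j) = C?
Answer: -840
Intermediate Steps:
K(w) = -w**3
(K(5) - 15)*J(6, -1) = (-1*5**3 - 15)*6 = (-1*125 - 15)*6 = (-125 - 15)*6 = -140*6 = -840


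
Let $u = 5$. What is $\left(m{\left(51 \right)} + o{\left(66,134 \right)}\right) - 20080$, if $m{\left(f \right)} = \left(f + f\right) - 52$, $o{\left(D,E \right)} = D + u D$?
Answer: $-19634$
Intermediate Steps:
$o{\left(D,E \right)} = 6 D$ ($o{\left(D,E \right)} = D + 5 D = 6 D$)
$m{\left(f \right)} = -52 + 2 f$ ($m{\left(f \right)} = 2 f - 52 = -52 + 2 f$)
$\left(m{\left(51 \right)} + o{\left(66,134 \right)}\right) - 20080 = \left(\left(-52 + 2 \cdot 51\right) + 6 \cdot 66\right) - 20080 = \left(\left(-52 + 102\right) + 396\right) - 20080 = \left(50 + 396\right) - 20080 = 446 - 20080 = -19634$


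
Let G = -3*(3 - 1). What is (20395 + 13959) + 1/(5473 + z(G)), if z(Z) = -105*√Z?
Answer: 1031302928639/30019879 + 105*I*√6/30019879 ≈ 34354.0 + 8.5675e-6*I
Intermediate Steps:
G = -6 (G = -3*2 = -6)
(20395 + 13959) + 1/(5473 + z(G)) = (20395 + 13959) + 1/(5473 - 105*I*√6) = 34354 + 1/(5473 - 105*I*√6)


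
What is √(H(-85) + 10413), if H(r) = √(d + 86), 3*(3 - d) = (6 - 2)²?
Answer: √(93717 + 3*√753)/3 ≈ 102.09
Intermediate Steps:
d = -7/3 (d = 3 - (6 - 2)²/3 = 3 - ⅓*4² = 3 - ⅓*16 = 3 - 16/3 = -7/3 ≈ -2.3333)
H(r) = √753/3 (H(r) = √(-7/3 + 86) = √(251/3) = √753/3)
√(H(-85) + 10413) = √(√753/3 + 10413) = √(10413 + √753/3)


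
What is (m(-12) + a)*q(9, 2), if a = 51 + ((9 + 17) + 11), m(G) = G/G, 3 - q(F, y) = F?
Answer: -534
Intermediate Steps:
q(F, y) = 3 - F
m(G) = 1
a = 88 (a = 51 + (26 + 11) = 51 + 37 = 88)
(m(-12) + a)*q(9, 2) = (1 + 88)*(3 - 1*9) = 89*(3 - 9) = 89*(-6) = -534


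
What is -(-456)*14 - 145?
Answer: 6239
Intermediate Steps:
-(-456)*14 - 145 = -152*(-42) - 145 = 6384 - 145 = 6239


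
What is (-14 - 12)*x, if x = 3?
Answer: -78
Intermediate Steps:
(-14 - 12)*x = (-14 - 12)*3 = -26*3 = -78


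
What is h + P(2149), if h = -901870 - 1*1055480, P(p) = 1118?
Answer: -1956232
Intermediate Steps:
h = -1957350 (h = -901870 - 1055480 = -1957350)
h + P(2149) = -1957350 + 1118 = -1956232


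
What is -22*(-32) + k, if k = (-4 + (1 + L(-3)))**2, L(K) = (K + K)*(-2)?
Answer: 785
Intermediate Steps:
L(K) = -4*K (L(K) = (2*K)*(-2) = -4*K)
k = 81 (k = (-4 + (1 - 4*(-3)))**2 = (-4 + (1 + 12))**2 = (-4 + 13)**2 = 9**2 = 81)
-22*(-32) + k = -22*(-32) + 81 = 704 + 81 = 785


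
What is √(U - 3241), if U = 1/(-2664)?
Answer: 5*I*√25556714/444 ≈ 56.93*I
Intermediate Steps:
U = -1/2664 ≈ -0.00037538
√(U - 3241) = √(-1/2664 - 3241) = √(-8634025/2664) = 5*I*√25556714/444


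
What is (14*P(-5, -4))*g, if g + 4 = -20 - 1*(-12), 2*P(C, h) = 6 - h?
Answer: -840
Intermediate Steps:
P(C, h) = 3 - h/2 (P(C, h) = (6 - h)/2 = 3 - h/2)
g = -12 (g = -4 + (-20 - 1*(-12)) = -4 + (-20 + 12) = -4 - 8 = -12)
(14*P(-5, -4))*g = (14*(3 - ½*(-4)))*(-12) = (14*(3 + 2))*(-12) = (14*5)*(-12) = 70*(-12) = -840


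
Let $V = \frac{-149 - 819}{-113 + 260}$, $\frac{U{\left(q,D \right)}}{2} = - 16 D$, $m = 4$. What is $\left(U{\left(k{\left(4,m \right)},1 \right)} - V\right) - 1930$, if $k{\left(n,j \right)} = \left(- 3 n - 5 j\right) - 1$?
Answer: $- \frac{287446}{147} \approx -1955.4$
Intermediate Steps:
$k{\left(n,j \right)} = -1 - 5 j - 3 n$ ($k{\left(n,j \right)} = \left(- 5 j - 3 n\right) - 1 = -1 - 5 j - 3 n$)
$U{\left(q,D \right)} = - 32 D$ ($U{\left(q,D \right)} = 2 \left(- 16 D\right) = - 32 D$)
$V = - \frac{968}{147} \approx -6.585$
$\left(U{\left(k{\left(4,m \right)},1 \right)} - V\right) - 1930 = \left(\left(-32\right) 1 - - \frac{968}{147}\right) - 1930 = \left(-32 + \frac{968}{147}\right) - 1930 = - \frac{3736}{147} - 1930 = - \frac{287446}{147}$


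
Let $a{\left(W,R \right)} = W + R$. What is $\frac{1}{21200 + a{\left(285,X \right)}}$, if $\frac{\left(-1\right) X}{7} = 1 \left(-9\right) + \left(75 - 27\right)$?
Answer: $\frac{1}{21212} \approx 4.7143 \cdot 10^{-5}$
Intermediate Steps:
$X = -273$ ($X = - 7 \left(1 \left(-9\right) + \left(75 - 27\right)\right) = - 7 \left(-9 + \left(75 - 27\right)\right) = - 7 \left(-9 + 48\right) = \left(-7\right) 39 = -273$)
$a{\left(W,R \right)} = R + W$
$\frac{1}{21200 + a{\left(285,X \right)}} = \frac{1}{21200 + \left(-273 + 285\right)} = \frac{1}{21200 + 12} = \frac{1}{21212}$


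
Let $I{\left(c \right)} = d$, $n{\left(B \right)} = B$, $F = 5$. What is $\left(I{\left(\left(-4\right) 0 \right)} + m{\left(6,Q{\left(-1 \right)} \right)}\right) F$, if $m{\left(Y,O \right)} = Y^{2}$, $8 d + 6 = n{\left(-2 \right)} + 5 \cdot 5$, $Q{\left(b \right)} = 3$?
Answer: $\frac{1525}{8} \approx 190.63$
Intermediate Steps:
$d = \frac{17}{8}$ ($d = - \frac{3}{4} + \frac{-2 + 5 \cdot 5}{8} = - \frac{3}{4} + \frac{-2 + 25}{8} = - \frac{3}{4} + \frac{1}{8} \cdot 23 = - \frac{3}{4} + \frac{23}{8} = \frac{17}{8} \approx 2.125$)
$I{\left(c \right)} = \frac{17}{8}$
$\left(I{\left(\left(-4\right) 0 \right)} + m{\left(6,Q{\left(-1 \right)} \right)}\right) F = \left(\frac{17}{8} + 6^{2}\right) 5 = \left(\frac{17}{8} + 36\right) 5 = \frac{305}{8} \cdot 5 = \frac{1525}{8}$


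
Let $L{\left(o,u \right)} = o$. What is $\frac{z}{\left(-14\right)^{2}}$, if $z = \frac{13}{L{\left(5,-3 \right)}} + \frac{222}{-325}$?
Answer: $\frac{89}{9100} \approx 0.0097802$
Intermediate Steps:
$z = \frac{623}{325}$ ($z = \frac{13}{5} + \frac{222}{-325} = 13 \cdot \frac{1}{5} + 222 \left(- \frac{1}{325}\right) = \frac{13}{5} - \frac{222}{325} = \frac{623}{325} \approx 1.9169$)
$\frac{z}{\left(-14\right)^{2}} = \frac{623}{325 \left(-14\right)^{2}} = \frac{623}{325 \cdot 196} = \frac{623}{325} \cdot \frac{1}{196} = \frac{89}{9100}$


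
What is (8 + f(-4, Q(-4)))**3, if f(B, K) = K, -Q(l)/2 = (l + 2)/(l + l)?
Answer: 3375/8 ≈ 421.88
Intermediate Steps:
Q(l) = -(2 + l)/l (Q(l) = -2*(l + 2)/(l + l) = -2*(2 + l)/(2*l) = -2*(2 + l)*1/(2*l) = -(2 + l)/l)
(8 + f(-4, Q(-4)))**3 = (8 + (-2 - 1*(-4))/(-4))**3 = (8 - (-2 + 4)/4)**3 = (8 - 1/4*2)**3 = (8 - 1/2)**3 = (15/2)**3 = 3375/8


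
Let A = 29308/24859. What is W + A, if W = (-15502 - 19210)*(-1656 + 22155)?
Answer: -17688702029084/24859 ≈ -7.1156e+8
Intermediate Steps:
W = -711561288 (W = -34712*20499 = -711561288)
A = 29308/24859 (A = 29308*(1/24859) = 29308/24859 ≈ 1.1790)
W + A = -711561288 + 29308/24859 = -17688702029084/24859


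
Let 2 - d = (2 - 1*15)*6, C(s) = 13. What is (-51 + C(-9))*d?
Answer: -3040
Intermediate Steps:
d = 80 (d = 2 - (2 - 1*15)*6 = 2 - (2 - 15)*6 = 2 - (-13)*6 = 2 - 1*(-78) = 2 + 78 = 80)
(-51 + C(-9))*d = (-51 + 13)*80 = -38*80 = -3040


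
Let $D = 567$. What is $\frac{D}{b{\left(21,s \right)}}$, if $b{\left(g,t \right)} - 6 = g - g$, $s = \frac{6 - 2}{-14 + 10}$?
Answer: $\frac{189}{2} \approx 94.5$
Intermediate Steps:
$s = -1$ ($s = \frac{4}{-4} = 4 \left(- \frac{1}{4}\right) = -1$)
$b{\left(g,t \right)} = 6$ ($b{\left(g,t \right)} = 6 + \left(g - g\right) = 6 + 0 = 6$)
$\frac{D}{b{\left(21,s \right)}} = \frac{567}{6} = 567 \cdot \frac{1}{6} = \frac{189}{2}$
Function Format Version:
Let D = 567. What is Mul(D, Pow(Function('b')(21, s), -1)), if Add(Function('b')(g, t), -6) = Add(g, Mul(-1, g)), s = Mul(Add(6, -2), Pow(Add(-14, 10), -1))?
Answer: Rational(189, 2) ≈ 94.500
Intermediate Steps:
s = -1 (s = Mul(4, Pow(-4, -1)) = Mul(4, Rational(-1, 4)) = -1)
Function('b')(g, t) = 6 (Function('b')(g, t) = Add(6, Add(g, Mul(-1, g))) = Add(6, 0) = 6)
Mul(D, Pow(Function('b')(21, s), -1)) = Mul(567, Pow(6, -1)) = Mul(567, Rational(1, 6)) = Rational(189, 2)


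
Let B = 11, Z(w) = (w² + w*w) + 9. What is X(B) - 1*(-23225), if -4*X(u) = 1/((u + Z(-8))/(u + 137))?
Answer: 92899/4 ≈ 23225.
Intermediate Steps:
Z(w) = 9 + 2*w² (Z(w) = (w² + w²) + 9 = 2*w² + 9 = 9 + 2*w²)
X(u) = -¼ (X(u) = -(u + 137)/(u + (9 + 2*(-8)²))/4 = -(137 + u)/(u + (9 + 2*64))/4 = -(137 + u)/(u + (9 + 128))/4 = -(137 + u)/(u + 137)/4 = -1/(4*((137 + u)/(137 + u))) = -¼/1 = -¼*1 = -¼)
X(B) - 1*(-23225) = -¼ - 1*(-23225) = -¼ + 23225 = 92899/4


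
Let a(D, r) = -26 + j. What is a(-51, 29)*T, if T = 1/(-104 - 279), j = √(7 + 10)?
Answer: 26/383 - √17/383 ≈ 0.057120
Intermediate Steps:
j = √17 ≈ 4.1231
T = -1/383 (T = 1/(-383) = -1/383 ≈ -0.0026110)
a(D, r) = -26 + √17
a(-51, 29)*T = (-26 + √17)*(-1/383) = 26/383 - √17/383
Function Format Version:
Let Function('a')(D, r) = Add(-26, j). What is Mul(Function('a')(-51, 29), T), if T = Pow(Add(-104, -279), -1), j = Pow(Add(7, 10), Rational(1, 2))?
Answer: Add(Rational(26, 383), Mul(Rational(-1, 383), Pow(17, Rational(1, 2)))) ≈ 0.057120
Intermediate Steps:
j = Pow(17, Rational(1, 2)) ≈ 4.1231
T = Rational(-1, 383) (T = Pow(-383, -1) = Rational(-1, 383) ≈ -0.0026110)
Function('a')(D, r) = Add(-26, Pow(17, Rational(1, 2)))
Mul(Function('a')(-51, 29), T) = Mul(Add(-26, Pow(17, Rational(1, 2))), Rational(-1, 383)) = Add(Rational(26, 383), Mul(Rational(-1, 383), Pow(17, Rational(1, 2))))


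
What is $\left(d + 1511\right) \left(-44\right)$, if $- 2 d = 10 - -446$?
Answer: $-56452$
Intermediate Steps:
$d = -228$ ($d = - \frac{10 - -446}{2} = - \frac{10 + 446}{2} = \left(- \frac{1}{2}\right) 456 = -228$)
$\left(d + 1511\right) \left(-44\right) = \left(-228 + 1511\right) \left(-44\right) = 1283 \left(-44\right) = -56452$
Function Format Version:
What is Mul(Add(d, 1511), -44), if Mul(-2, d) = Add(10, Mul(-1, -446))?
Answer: -56452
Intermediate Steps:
d = -228 (d = Mul(Rational(-1, 2), Add(10, Mul(-1, -446))) = Mul(Rational(-1, 2), Add(10, 446)) = Mul(Rational(-1, 2), 456) = -228)
Mul(Add(d, 1511), -44) = Mul(Add(-228, 1511), -44) = Mul(1283, -44) = -56452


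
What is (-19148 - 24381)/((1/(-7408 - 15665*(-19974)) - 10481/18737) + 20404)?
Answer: -19783095960119634/9272972588640209 ≈ -2.1334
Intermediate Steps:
(-19148 - 24381)/((1/(-7408 - 15665*(-19974)) - 10481/18737) + 20404) = -43529/((-1/19974/(-23073) - 10481*1/18737) + 20404) = -43529/((-1/23073*(-1/19974) - 10481/18737) + 20404) = -43529/((1/460860102 - 10481/18737) + 20404) = -43529/(-4830274710325/8635135731174 + 20404) = -43529/176186479184163971/8635135731174 = -43529*8635135731174/176186479184163971 = -19783095960119634/9272972588640209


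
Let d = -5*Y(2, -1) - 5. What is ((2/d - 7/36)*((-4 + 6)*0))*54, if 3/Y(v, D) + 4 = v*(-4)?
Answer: 0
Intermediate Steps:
Y(v, D) = 3/(-4 - 4*v) (Y(v, D) = 3/(-4 + v*(-4)) = 3/(-4 - 4*v))
d = -15/4 (d = -(-15)/(4 + 4*2) - 5 = -(-15)/(4 + 8) - 5 = -(-15)/12 - 5 = -5*(-¼) - 5 = 5/4 - 5 = -15/4 ≈ -3.7500)
((2/d - 7/36)*((-4 + 6)*0))*54 = ((2/(-15/4) - 7/36)*((-4 + 6)*0))*54 = ((2*(-4/15) - 7*1/36)*(2*0))*54 = ((-8/15 - 7/36)*0)*54 = -131/180*0*54 = 0*54 = 0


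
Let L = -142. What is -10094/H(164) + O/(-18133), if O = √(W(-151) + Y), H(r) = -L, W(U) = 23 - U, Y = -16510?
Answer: -5047/71 - 4*I*√1021/18133 ≈ -71.084 - 0.0070486*I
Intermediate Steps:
H(r) = 142 (H(r) = -1*(-142) = 142)
O = 4*I*√1021 (O = √((23 - 1*(-151)) - 16510) = √((23 + 151) - 16510) = √(174 - 16510) = √(-16336) = 4*I*√1021 ≈ 127.81*I)
-10094/H(164) + O/(-18133) = -10094/142 + (4*I*√1021)/(-18133) = -10094*1/142 + (4*I*√1021)*(-1/18133) = -5047/71 - 4*I*√1021/18133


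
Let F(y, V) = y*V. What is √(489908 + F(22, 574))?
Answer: 2*√125634 ≈ 708.90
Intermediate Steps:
F(y, V) = V*y
√(489908 + F(22, 574)) = √(489908 + 574*22) = √(489908 + 12628) = √502536 = 2*√125634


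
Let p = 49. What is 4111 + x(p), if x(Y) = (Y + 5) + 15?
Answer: 4180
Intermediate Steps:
x(Y) = 20 + Y (x(Y) = (5 + Y) + 15 = 20 + Y)
4111 + x(p) = 4111 + (20 + 49) = 4111 + 69 = 4180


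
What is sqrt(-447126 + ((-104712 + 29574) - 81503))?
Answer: I*sqrt(603767) ≈ 777.02*I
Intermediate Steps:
sqrt(-447126 + ((-104712 + 29574) - 81503)) = sqrt(-447126 + (-75138 - 81503)) = sqrt(-447126 - 156641) = sqrt(-603767) = I*sqrt(603767)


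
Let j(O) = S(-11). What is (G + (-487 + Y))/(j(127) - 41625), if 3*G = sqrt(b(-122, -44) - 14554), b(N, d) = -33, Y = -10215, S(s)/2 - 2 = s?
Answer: 10702/41643 - I*sqrt(14587)/124929 ≈ 0.25699 - 0.00096676*I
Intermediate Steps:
S(s) = 4 + 2*s
j(O) = -18 (j(O) = 4 + 2*(-11) = 4 - 22 = -18)
G = I*sqrt(14587)/3 (G = sqrt(-33 - 14554)/3 = sqrt(-14587)/3 = (I*sqrt(14587))/3 = I*sqrt(14587)/3 ≈ 40.259*I)
(G + (-487 + Y))/(j(127) - 41625) = (I*sqrt(14587)/3 + (-487 - 10215))/(-18 - 41625) = (I*sqrt(14587)/3 - 10702)/(-41643) = (-10702 + I*sqrt(14587)/3)*(-1/41643) = 10702/41643 - I*sqrt(14587)/124929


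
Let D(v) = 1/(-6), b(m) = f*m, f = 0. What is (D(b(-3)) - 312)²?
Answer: 3508129/36 ≈ 97448.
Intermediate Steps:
b(m) = 0 (b(m) = 0*m = 0)
D(v) = -⅙
(D(b(-3)) - 312)² = (-⅙ - 312)² = (-1873/6)² = 3508129/36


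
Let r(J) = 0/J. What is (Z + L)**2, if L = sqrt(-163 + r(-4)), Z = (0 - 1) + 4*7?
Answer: (27 + I*sqrt(163))**2 ≈ 566.0 + 689.43*I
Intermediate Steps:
r(J) = 0
Z = 27 (Z = -1 + 28 = 27)
L = I*sqrt(163) (L = sqrt(-163 + 0) = sqrt(-163) = I*sqrt(163) ≈ 12.767*I)
(Z + L)**2 = (27 + I*sqrt(163))**2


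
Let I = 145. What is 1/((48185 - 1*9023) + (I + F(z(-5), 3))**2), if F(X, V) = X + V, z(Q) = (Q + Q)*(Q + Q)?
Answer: 1/100666 ≈ 9.9338e-6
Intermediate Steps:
z(Q) = 4*Q**2 (z(Q) = (2*Q)*(2*Q) = 4*Q**2)
F(X, V) = V + X
1/((48185 - 1*9023) + (I + F(z(-5), 3))**2) = 1/((48185 - 1*9023) + (145 + (3 + 4*(-5)**2))**2) = 1/((48185 - 9023) + (145 + (3 + 4*25))**2) = 1/(39162 + (145 + (3 + 100))**2) = 1/(39162 + (145 + 103)**2) = 1/(39162 + 248**2) = 1/(39162 + 61504) = 1/100666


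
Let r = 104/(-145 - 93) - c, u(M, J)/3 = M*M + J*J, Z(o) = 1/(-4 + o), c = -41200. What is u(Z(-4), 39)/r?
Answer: 34752165/313775872 ≈ 0.11075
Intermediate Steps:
u(M, J) = 3*J² + 3*M² (u(M, J) = 3*(M*M + J*J) = 3*(M² + J²) = 3*(J² + M²) = 3*J² + 3*M²)
r = 4902748/119 (r = 104/(-145 - 93) - 1*(-41200) = 104/(-238) + 41200 = 104*(-1/238) + 41200 = -52/119 + 41200 = 4902748/119 ≈ 41200.)
u(Z(-4), 39)/r = (3*39² + 3*(1/(-4 - 4))²)/(4902748/119) = (3*1521 + 3*(1/(-8))²)*(119/4902748) = (4563 + 3*(-⅛)²)*(119/4902748) = (4563 + 3*(1/64))*(119/4902748) = (4563 + 3/64)*(119/4902748) = (292035/64)*(119/4902748) = 34752165/313775872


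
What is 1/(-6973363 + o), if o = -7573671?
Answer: -1/14547034 ≈ -6.8743e-8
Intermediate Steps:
1/(-6973363 + o) = 1/(-6973363 - 7573671) = 1/(-14547034) = -1/14547034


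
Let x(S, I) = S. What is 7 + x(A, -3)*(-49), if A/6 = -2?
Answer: 595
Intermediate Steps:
A = -12 (A = 6*(-2) = -12)
7 + x(A, -3)*(-49) = 7 - 12*(-49) = 7 + 588 = 595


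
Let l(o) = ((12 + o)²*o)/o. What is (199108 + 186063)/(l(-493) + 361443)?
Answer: 385171/592804 ≈ 0.64974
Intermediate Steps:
l(o) = (12 + o)² (l(o) = (o*(12 + o)²)/o = (12 + o)²)
(199108 + 186063)/(l(-493) + 361443) = (199108 + 186063)/((12 - 493)² + 361443) = 385171/((-481)² + 361443) = 385171/(231361 + 361443) = 385171/592804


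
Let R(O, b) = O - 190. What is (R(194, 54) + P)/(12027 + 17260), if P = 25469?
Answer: 25473/29287 ≈ 0.86977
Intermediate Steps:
R(O, b) = -190 + O
(R(194, 54) + P)/(12027 + 17260) = ((-190 + 194) + 25469)/(12027 + 17260) = (4 + 25469)/29287 = 25473*(1/29287) = 25473/29287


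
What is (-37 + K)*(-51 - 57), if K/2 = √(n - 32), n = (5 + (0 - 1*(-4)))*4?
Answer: 3564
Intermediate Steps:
n = 36 (n = (5 + (0 + 4))*4 = (5 + 4)*4 = 9*4 = 36)
K = 4 (K = 2*√(36 - 32) = 2*√4 = 2*2 = 4)
(-37 + K)*(-51 - 57) = (-37 + 4)*(-51 - 57) = -33*(-108) = 3564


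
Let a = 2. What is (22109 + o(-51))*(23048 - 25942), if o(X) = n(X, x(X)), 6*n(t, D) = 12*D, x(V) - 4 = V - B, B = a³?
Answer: -63665106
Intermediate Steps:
B = 8 (B = 2³ = 8)
x(V) = -4 + V (x(V) = 4 + (V - 1*8) = 4 + (V - 8) = 4 + (-8 + V) = -4 + V)
n(t, D) = 2*D (n(t, D) = (12*D)/6 = 2*D)
o(X) = -8 + 2*X (o(X) = 2*(-4 + X) = -8 + 2*X)
(22109 + o(-51))*(23048 - 25942) = (22109 + (-8 + 2*(-51)))*(23048 - 25942) = (22109 + (-8 - 102))*(-2894) = (22109 - 110)*(-2894) = 21999*(-2894) = -63665106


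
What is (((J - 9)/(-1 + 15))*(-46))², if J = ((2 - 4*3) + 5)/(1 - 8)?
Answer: 1779556/2401 ≈ 741.17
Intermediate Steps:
J = 5/7 (J = ((2 - 12) + 5)/(-7) = (-10 + 5)*(-⅐) = -5*(-⅐) = 5/7 ≈ 0.71429)
(((J - 9)/(-1 + 15))*(-46))² = (((5/7 - 9)/(-1 + 15))*(-46))² = (-58/7/14*(-46))² = (-58/7*1/14*(-46))² = (-29/49*(-46))² = (1334/49)² = 1779556/2401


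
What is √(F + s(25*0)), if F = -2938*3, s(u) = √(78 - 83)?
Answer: √(-8814 + I*√5) ≈ 0.012 + 93.883*I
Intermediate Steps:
s(u) = I*√5 (s(u) = √(-5) = I*√5)
F = -8814
√(F + s(25*0)) = √(-8814 + I*√5)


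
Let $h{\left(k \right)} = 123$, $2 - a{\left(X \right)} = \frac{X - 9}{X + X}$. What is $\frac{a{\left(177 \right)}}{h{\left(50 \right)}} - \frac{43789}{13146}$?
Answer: $- \frac{105531211}{31800174} \approx -3.3186$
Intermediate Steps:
$a{\left(X \right)} = 2 - \frac{-9 + X}{2 X}$ ($a{\left(X \right)} = 2 - \frac{X - 9}{X + X} = 2 - \frac{-9 + X}{2 X}$)
$\frac{a{\left(177 \right)}}{h{\left(50 \right)}} - \frac{43789}{13146} = \frac{\frac{3}{2} \cdot \frac{1}{177} \left(3 + 177\right)}{123} - \frac{43789}{13146} = \frac{3}{2} \cdot \frac{1}{177} \cdot 180 \cdot \frac{1}{123} - \frac{43789}{13146} = \frac{90}{59} \cdot \frac{1}{123} - \frac{43789}{13146} = \frac{30}{2419} - \frac{43789}{13146} = - \frac{105531211}{31800174}$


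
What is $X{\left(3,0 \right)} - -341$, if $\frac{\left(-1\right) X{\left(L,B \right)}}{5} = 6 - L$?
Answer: $326$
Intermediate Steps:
$X{\left(L,B \right)} = -30 + 5 L$ ($X{\left(L,B \right)} = - 5 \left(6 - L\right) = -30 + 5 L$)
$X{\left(3,0 \right)} - -341 = \left(-30 + 5 \cdot 3\right) - -341 = \left(-30 + 15\right) + 341 = -15 + 341 = 326$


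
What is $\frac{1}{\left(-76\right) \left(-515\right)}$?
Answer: $\frac{1}{39140} \approx 2.5549 \cdot 10^{-5}$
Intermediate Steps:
$\frac{1}{\left(-76\right) \left(-515\right)} = \frac{1}{39140}$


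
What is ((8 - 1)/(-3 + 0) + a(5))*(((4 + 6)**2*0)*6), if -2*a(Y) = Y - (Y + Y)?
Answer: 0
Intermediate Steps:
a(Y) = Y/2 (a(Y) = -(Y - (Y + Y))/2 = -(Y - 2*Y)/2 = -(-1)*Y/2 = Y/2)
((8 - 1)/(-3 + 0) + a(5))*(((4 + 6)**2*0)*6) = ((8 - 1)/(-3 + 0) + (1/2)*5)*(((4 + 6)**2*0)*6) = (7/(-3) + 5/2)*((10**2*0)*6) = (7*(-1/3) + 5/2)*((100*0)*6) = (-7/3 + 5/2)*(0*6) = (1/6)*0 = 0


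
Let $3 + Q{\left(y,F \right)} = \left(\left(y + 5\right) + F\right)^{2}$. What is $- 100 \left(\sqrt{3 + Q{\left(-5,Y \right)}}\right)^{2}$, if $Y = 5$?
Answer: $-2500$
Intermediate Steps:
$Q{\left(y,F \right)} = -3 + \left(5 + F + y\right)^{2}$ ($Q{\left(y,F \right)} = -3 + \left(\left(y + 5\right) + F\right)^{2} = -3 + \left(\left(5 + y\right) + F\right)^{2} = -3 + \left(5 + F + y\right)^{2}$)
$- 100 \left(\sqrt{3 + Q{\left(-5,Y \right)}}\right)^{2} = - 100 \left(\sqrt{3 - \left(3 - \left(5 + 5 - 5\right)^{2}\right)}\right)^{2} = - 100 \left(\sqrt{3 - \left(3 - 5^{2}\right)}\right)^{2} = - 100 \left(\sqrt{3 + \left(-3 + 25\right)}\right)^{2} = - 100 \left(\sqrt{3 + 22}\right)^{2} = - 100 \left(\sqrt{25}\right)^{2} = - 100 \cdot 5^{2} = \left(-100\right) 25 = -2500$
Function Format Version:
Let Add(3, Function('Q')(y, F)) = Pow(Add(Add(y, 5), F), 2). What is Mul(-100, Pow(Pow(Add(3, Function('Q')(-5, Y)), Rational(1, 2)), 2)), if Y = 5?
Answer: -2500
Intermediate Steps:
Function('Q')(y, F) = Add(-3, Pow(Add(5, F, y), 2)) (Function('Q')(y, F) = Add(-3, Pow(Add(Add(y, 5), F), 2)) = Add(-3, Pow(Add(Add(5, y), F), 2)) = Add(-3, Pow(Add(5, F, y), 2)))
Mul(-100, Pow(Pow(Add(3, Function('Q')(-5, Y)), Rational(1, 2)), 2)) = Mul(-100, Pow(Pow(Add(3, Add(-3, Pow(Add(5, 5, -5), 2))), Rational(1, 2)), 2)) = Mul(-100, Pow(Pow(Add(3, Add(-3, Pow(5, 2))), Rational(1, 2)), 2)) = Mul(-100, Pow(Pow(Add(3, Add(-3, 25)), Rational(1, 2)), 2)) = Mul(-100, Pow(Pow(Add(3, 22), Rational(1, 2)), 2)) = Mul(-100, Pow(Pow(25, Rational(1, 2)), 2)) = Mul(-100, Pow(5, 2)) = Mul(-100, 25) = -2500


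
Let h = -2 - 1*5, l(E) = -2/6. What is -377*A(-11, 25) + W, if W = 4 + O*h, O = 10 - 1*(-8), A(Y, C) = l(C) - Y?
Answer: -12430/3 ≈ -4143.3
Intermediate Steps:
l(E) = -⅓ (l(E) = -2*⅙ = -⅓)
h = -7 (h = -2 - 5 = -7)
A(Y, C) = -⅓ - Y
O = 18 (O = 10 + 8 = 18)
W = -122 (W = 4 + 18*(-7) = 4 - 126 = -122)
-377*A(-11, 25) + W = -377*(-⅓ - 1*(-11)) - 122 = -377*(-⅓ + 11) - 122 = -377*32/3 - 122 = -12064/3 - 122 = -12430/3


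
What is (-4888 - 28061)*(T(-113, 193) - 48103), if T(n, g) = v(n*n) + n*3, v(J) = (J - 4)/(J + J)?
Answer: 40761175972419/25538 ≈ 1.5961e+9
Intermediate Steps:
v(J) = (-4 + J)/(2*J) (v(J) = (-4 + J)/((2*J)) = (-4 + J)*(1/(2*J)) = (-4 + J)/(2*J))
T(n, g) = 3*n + (-4 + n**2)/(2*n**2) (T(n, g) = (-4 + n*n)/(2*((n*n))) + n*3 = (-4 + n**2)/(2*(n**2)) + 3*n = (-4 + n**2)/(2*n**2) + 3*n = 3*n + (-4 + n**2)/(2*n**2))
(-4888 - 28061)*(T(-113, 193) - 48103) = (-4888 - 28061)*((1/2 - 2/(-113)**2 + 3*(-113)) - 48103) = -32949*((1/2 - 2*1/12769 - 339) - 48103) = -32949*((1/2 - 2/12769 - 339) - 48103) = -32949*(-8644617/25538 - 48103) = -32949*(-1237099031/25538) = 40761175972419/25538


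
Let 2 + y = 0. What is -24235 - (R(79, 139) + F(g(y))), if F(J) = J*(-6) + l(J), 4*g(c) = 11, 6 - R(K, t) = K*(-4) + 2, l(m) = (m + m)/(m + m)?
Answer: -49079/2 ≈ -24540.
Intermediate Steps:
l(m) = 1 (l(m) = (2*m)/((2*m)) = (2*m)*(1/(2*m)) = 1)
R(K, t) = 4 + 4*K (R(K, t) = 6 - (K*(-4) + 2) = 6 - (-4*K + 2) = 6 - (2 - 4*K) = 6 + (-2 + 4*K) = 4 + 4*K)
y = -2 (y = -2 + 0 = -2)
g(c) = 11/4 (g(c) = (1/4)*11 = 11/4)
F(J) = 1 - 6*J (F(J) = J*(-6) + 1 = -6*J + 1 = 1 - 6*J)
-24235 - (R(79, 139) + F(g(y))) = -24235 - ((4 + 4*79) + (1 - 6*11/4)) = -24235 - ((4 + 316) + (1 - 33/2)) = -24235 - (320 - 31/2) = -24235 - 1*609/2 = -24235 - 609/2 = -49079/2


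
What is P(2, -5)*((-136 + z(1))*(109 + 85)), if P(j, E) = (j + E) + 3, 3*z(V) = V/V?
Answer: 0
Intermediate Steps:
z(V) = 1/3 (z(V) = (V/V)/3 = (1/3)*1 = 1/3)
P(j, E) = 3 + E + j (P(j, E) = (E + j) + 3 = 3 + E + j)
P(2, -5)*((-136 + z(1))*(109 + 85)) = (3 - 5 + 2)*((-136 + 1/3)*(109 + 85)) = 0*(-407/3*194) = 0*(-78958/3) = 0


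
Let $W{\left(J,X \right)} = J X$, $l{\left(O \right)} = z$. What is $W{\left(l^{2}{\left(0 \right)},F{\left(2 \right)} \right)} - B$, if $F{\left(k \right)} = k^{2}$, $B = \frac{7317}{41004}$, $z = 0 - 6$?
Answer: $\frac{655251}{4556} \approx 143.82$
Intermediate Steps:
$z = -6$ ($z = 0 - 6 = -6$)
$l{\left(O \right)} = -6$
$B = \frac{813}{4556}$ ($B = 7317 \cdot \frac{1}{41004} = \frac{813}{4556} \approx 0.17845$)
$W{\left(l^{2}{\left(0 \right)},F{\left(2 \right)} \right)} - B = \left(-6\right)^{2} \cdot 2^{2} - \frac{813}{4556} = 36 \cdot 4 - \frac{813}{4556} = 144 - \frac{813}{4556} = \frac{655251}{4556}$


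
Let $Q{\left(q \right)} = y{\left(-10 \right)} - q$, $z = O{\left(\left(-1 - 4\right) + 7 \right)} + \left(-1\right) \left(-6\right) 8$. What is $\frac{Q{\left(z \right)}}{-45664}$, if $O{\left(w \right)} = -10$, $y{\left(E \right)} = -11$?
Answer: $\frac{49}{45664} \approx 0.0010731$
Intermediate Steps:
$z = 38$ ($z = -10 + \left(-1\right) \left(-6\right) 8 = -10 + 6 \cdot 8 = -10 + 48 = 38$)
$Q{\left(q \right)} = -11 - q$
$\frac{Q{\left(z \right)}}{-45664} = \frac{-11 - 38}{-45664} = \left(-11 - 38\right) \left(- \frac{1}{45664}\right) = \left(-49\right) \left(- \frac{1}{45664}\right) = \frac{49}{45664}$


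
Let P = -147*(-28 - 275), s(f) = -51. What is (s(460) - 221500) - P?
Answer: -266092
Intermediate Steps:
P = 44541 (P = -147*(-303) = 44541)
(s(460) - 221500) - P = (-51 - 221500) - 1*44541 = -221551 - 44541 = -266092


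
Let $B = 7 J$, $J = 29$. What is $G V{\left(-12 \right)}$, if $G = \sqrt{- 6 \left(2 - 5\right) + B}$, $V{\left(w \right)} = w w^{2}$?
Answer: $- 1728 \sqrt{221} \approx -25689.0$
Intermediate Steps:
$B = 203$ ($B = 7 \cdot 29 = 203$)
$V{\left(w \right)} = w^{3}$
$G = \sqrt{221}$ ($G = \sqrt{- 6 \left(2 - 5\right) + 203} = \sqrt{\left(-6\right) \left(-3\right) + 203} = \sqrt{18 + 203} = \sqrt{221} \approx 14.866$)
$G V{\left(-12 \right)} = \sqrt{221} \left(-12\right)^{3} = \sqrt{221} \left(-1728\right) = - 1728 \sqrt{221}$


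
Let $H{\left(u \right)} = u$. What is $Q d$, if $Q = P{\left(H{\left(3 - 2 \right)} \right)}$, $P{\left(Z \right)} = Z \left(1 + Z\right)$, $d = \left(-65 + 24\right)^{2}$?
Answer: $3362$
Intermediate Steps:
$d = 1681$ ($d = \left(-41\right)^{2} = 1681$)
$Q = 2$ ($Q = \left(3 - 2\right) \left(1 + \left(3 - 2\right)\right) = 1 \left(1 + 1\right) = 1 \cdot 2 = 2$)
$Q d = 2 \cdot 1681 = 3362$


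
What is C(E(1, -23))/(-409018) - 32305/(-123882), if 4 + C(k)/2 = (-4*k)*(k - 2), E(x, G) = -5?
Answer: 6624502253/25334983938 ≈ 0.26148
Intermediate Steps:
C(k) = -8 - 8*k*(-2 + k) (C(k) = -8 + 2*((-4*k)*(k - 2)) = -8 + 2*((-4*k)*(-2 + k)) = -8 + 2*(-4*k*(-2 + k)) = -8 - 8*k*(-2 + k))
C(E(1, -23))/(-409018) - 32305/(-123882) = (-8 - 8*(-5)**2 + 16*(-5))/(-409018) - 32305/(-123882) = (-8 - 8*25 - 80)*(-1/409018) - 32305*(-1/123882) = (-8 - 200 - 80)*(-1/409018) + 32305/123882 = -288*(-1/409018) + 32305/123882 = 144/204509 + 32305/123882 = 6624502253/25334983938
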